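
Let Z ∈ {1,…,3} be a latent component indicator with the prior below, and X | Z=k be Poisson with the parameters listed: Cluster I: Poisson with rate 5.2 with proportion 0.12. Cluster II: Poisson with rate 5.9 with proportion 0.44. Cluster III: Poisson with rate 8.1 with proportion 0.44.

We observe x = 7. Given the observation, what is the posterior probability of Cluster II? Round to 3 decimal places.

0.445

The responsibility of component k is P(Z=k) f_k(x) divided by Σ_j P(Z=j) f_j(x).
Poisson probabilities:
  L_I = e^(−5.2)·5.2^7/7! = 0.112528
  L_II = e^(−5.9)·5.9^7/7! = 0.135268
  L_III = e^(−8.1)·8.1^7/7! = 0.137778
Multiply by the mixture weights:
  P(Z=I)·L_I = 0.12 × 0.112528 = 0.0135034
  P(Z=II)·L_II = 0.44 × 0.135268 = 0.0595181
  P(Z=III)·L_III = 0.44 × 0.137778 = 0.0606222
Sum: 0.0135034 + 0.0595181 + 0.0606222 = 0.133644
Responsibility of Cluster II: 0.0595181 / 0.133644 ≈ 0.445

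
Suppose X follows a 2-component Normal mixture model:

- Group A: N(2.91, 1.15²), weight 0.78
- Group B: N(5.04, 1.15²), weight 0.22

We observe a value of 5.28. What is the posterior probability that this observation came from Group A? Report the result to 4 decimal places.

Posterior ∝ prior × likelihood, so P(k | x) ∝ w_k f_k(x); normalise over all components.
Evaluate each component's likelihood at the observed value:
  p_A = 0.0414904
  p_B = 0.339433
Weight by the priors:
  w_A·p_A = 0.78 × 0.0414904 = 0.0323625
  w_B·p_B = 0.22 × 0.339433 = 0.0746754
Denominator: 0.0323625 + 0.0746754 = 0.107038
So the posterior for Group A is 0.0323625 / 0.107038 ≈ 0.3023.

0.3023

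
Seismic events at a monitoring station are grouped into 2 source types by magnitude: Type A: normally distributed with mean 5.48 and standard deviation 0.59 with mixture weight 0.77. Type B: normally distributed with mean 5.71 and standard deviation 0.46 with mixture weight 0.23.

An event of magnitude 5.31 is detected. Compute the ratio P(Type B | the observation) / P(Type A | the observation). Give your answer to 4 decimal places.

0.2736

Only the two components matter; the odds are (P(Z=i) f_i(x)) / (P(Z=j) f_j(x)).
Component likelihoods at x = 5.31:
  f_A = (1/(0.59·√(2π)))·exp(−(5.31−5.48)²/(2·0.59²)) = 0.676173·exp(-0.04151) = 0.648679
  f_B = (1/(0.46·√(2π)))·exp(−(5.31−5.71)²/(2·0.46²)) = 0.867266·exp(-0.37807) = 0.594234
0.136674 / 0.499483 ≈ 0.2736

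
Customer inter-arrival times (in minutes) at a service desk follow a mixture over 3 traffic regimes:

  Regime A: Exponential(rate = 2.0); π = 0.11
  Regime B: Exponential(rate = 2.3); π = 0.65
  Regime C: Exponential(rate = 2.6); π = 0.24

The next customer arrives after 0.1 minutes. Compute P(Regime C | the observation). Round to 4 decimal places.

Apply Bayes' rule: the posterior for each component is proportional to its prior times its likelihood at x.
Evaluate each component's likelihood at the observed value:
  f_A = 2.0·e^(−2.0·0.1) = 2.0·e^(−0.2000) = 1.63746
  f_B = 2.3·e^(−2.3·0.1) = 2.3·e^(−0.2300) = 1.82743
  f_C = 2.6·e^(−2.6·0.1) = 2.6·e^(−0.2600) = 2.00473
Weight by the priors:
  w_A·f_A = 0.11 × 1.63746 = 0.180121
  w_B·f_B = 0.65 × 1.82743 = 1.18783
  w_C·f_C = 0.24 × 2.00473 = 0.481136
Denominator: 0.180121 + 1.18783 + 0.481136 = 1.84908
P(Regime C | 0.1 minutes) ≈ 0.2602

0.2602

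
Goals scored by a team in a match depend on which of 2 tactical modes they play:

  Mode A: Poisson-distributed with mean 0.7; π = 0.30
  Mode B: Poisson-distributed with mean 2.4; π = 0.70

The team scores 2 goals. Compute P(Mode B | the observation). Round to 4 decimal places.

0.8336

By Bayes' theorem, P(k | x) = w_k f_k(x) / Σ_j w_j f_j(x).
Component likelihoods at x = 2 goals:
  f_A = e^(−0.7)·0.7^2/2! = 0.121663
  f_B = e^(−2.4)·2.4^2/2! = 0.261268
Prior × likelihood for each component:
  w_A·f_A = 0.30 × 0.121663 = 0.036499
  w_B·f_B = 0.70 × 0.261268 = 0.182887
Denominator: 0.036499 + 0.182887 = 0.219386
Responsibility of Mode B: 0.182887 / 0.219386 ≈ 0.8336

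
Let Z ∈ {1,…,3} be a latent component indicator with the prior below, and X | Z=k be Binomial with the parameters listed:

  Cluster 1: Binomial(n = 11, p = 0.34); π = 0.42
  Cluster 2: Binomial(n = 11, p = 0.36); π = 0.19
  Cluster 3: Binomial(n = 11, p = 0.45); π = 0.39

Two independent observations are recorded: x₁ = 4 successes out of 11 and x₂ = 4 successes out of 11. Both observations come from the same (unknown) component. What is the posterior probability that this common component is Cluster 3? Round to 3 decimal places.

By Bayes' theorem, P(k | x) = π_k f_k(x) / Σ_j π_j f_j(x).
Since both observations come from the same component, the likelihood for component k is f_k(x₁)·f_k(x₂).
  p_1 = [0.240568] × [0.240568] = 0.0578728
  p_2 = [0.243772] × [0.243772] = 0.0594248
  p_3 = [0.206017] × [0.206017] = 0.042443
Multiply by the mixture weights:
  π_1·p_1 = 0.42 × 0.0578728 = 0.0243066
  π_2·p_2 = 0.19 × 0.0594248 = 0.0112907
  π_3·p_3 = 0.39 × 0.042443 = 0.0165528
Marginal: 0.0243066 + 0.0112907 + 0.0165528 = 0.05215
P(Cluster 3 | data) = 0.0165528 / 0.05215 ≈ 0.317

0.317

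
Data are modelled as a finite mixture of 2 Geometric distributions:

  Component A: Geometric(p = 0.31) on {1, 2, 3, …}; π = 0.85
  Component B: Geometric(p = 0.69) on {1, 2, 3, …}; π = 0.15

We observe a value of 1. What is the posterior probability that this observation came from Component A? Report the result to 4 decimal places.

Posterior ∝ prior × likelihood, so P(k | x) ∝ P(Z=k) f_k(x); normalise over all components.
Component likelihoods at x = 1:
  p_A = 0.31
  p_B = 0.69
Unnormalised posteriors:
  P(Z=A)·p_A = 0.85 × 0.31 = 0.2635
  P(Z=B)·p_B = 0.15 × 0.69 = 0.1035
Evidence: 0.2635 + 0.1035 = 0.367
So the posterior for Component A is 0.2635 / 0.367 ≈ 0.7180.

0.7180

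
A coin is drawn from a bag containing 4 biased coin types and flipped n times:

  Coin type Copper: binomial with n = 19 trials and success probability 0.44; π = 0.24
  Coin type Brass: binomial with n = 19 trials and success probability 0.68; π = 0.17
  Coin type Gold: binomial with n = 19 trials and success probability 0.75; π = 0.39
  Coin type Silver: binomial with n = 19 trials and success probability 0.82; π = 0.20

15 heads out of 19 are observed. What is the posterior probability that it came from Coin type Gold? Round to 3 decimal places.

P(component k | x) = π_k·f_k(x) / marginal(x), where marginal(x) = Σ_j π_j·f_j(x).
Evaluate each component's likelihood at the observed value:
  p_Copper = 0.00170972
  p_Brass = 0.124916
  p_Gold = 0.202331
  p_Silver = 0.207339
Weight by the priors:
  π_Copper·p_Copper = 0.24 × 0.00170972 = 0.000410334
  π_Brass·p_Brass = 0.17 × 0.124916 = 0.0212357
  π_Gold·p_Gold = 0.39 × 0.202331 = 0.0789091
  π_Silver·p_Silver = 0.20 × 0.207339 = 0.0414679
Sum: 0.000410334 + 0.0212357 + 0.0789091 + 0.0414679 = 0.142023
P(Coin type Gold | data) ≈ 0.556

0.556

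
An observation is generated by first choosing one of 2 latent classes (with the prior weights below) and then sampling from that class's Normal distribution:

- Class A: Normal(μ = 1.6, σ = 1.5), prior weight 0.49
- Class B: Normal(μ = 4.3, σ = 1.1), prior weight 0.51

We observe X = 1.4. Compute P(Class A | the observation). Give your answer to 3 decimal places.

0.958

Apply Bayes' rule: the posterior for each component is proportional to its prior times its likelihood at x.
Component likelihoods at x = 1.4:
  f_A = (1/(1.5·√(2π)))·exp(−(1.4−1.6)²/(2·1.5²)) = 0.265962·exp(-0.00889) = 0.263608
  f_B = (1/(1.1·√(2π)))·exp(−(1.4−4.3)²/(2·1.1²)) = 0.362675·exp(-3.47521) = 0.0112268
Weight by the priors:
  π_A·f_A = 0.49 × 0.263608 = 0.129168
  π_B·f_B = 0.51 × 0.0112268 = 0.00572565
Sum: 0.129168 + 0.00572565 = 0.134894
So the posterior for Class A is 0.129168 / 0.134894 ≈ 0.958.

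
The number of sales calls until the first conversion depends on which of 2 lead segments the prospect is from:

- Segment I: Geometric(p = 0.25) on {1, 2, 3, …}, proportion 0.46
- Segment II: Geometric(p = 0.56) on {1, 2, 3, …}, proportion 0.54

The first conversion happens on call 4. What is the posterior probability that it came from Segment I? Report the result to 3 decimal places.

Apply Bayes' rule: the posterior for each component is proportional to its prior times its likelihood at x.
Evaluate each component's likelihood at the observed value:
  L_I = 0.105469
  L_II = 0.047703
Multiply by the mixture weights:
  P(Z=I)·L_I = 0.46 × 0.105469 = 0.0485156
  P(Z=II)·L_II = 0.54 × 0.047703 = 0.0257596
Denominator: 0.0485156 + 0.0257596 = 0.0742753
P(Segment I | the observation) = 0.0485156 / 0.0742753 ≈ 0.653

0.653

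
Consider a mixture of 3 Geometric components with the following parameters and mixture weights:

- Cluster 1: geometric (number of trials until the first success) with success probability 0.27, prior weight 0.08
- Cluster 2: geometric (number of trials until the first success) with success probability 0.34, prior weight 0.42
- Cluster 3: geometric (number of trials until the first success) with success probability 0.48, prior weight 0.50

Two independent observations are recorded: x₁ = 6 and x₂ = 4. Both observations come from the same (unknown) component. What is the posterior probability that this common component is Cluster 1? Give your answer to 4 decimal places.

Apply Bayes' rule: the posterior for each component is proportional to its prior times its likelihood at x.
Since both observations come from the same component, the likelihood for component k is f_k(x₁)·f_k(x₂).
  f_1 = [0.27·(1−0.27)^5 = 0.27·0.207307 = 0.0559729] × [0.105035] = 0.00587909
  f_2 = [0.34·(1−0.34)^5 = 0.34·0.125233 = 0.0425793] × [0.0977486] = 0.00416207
  f_3 = [0.48·(1−0.48)^5 = 0.48·0.0380204 = 0.0182498] × [0.0674918] = 0.00123171
Multiply by the mixture weights:
  w_1·f_1 = 0.08 × 0.00587909 = 0.000470328
  w_2·f_2 = 0.42 × 0.00416207 = 0.00174807
  w_3·f_3 = 0.50 × 0.00123171 = 0.000615856
Normaliser: 0.000470328 + 0.00174807 + 0.000615856 = 0.00283425
P(Cluster 1 | x₁,x₂) = 0.000470328 / 0.00283425 ≈ 0.1659

0.1659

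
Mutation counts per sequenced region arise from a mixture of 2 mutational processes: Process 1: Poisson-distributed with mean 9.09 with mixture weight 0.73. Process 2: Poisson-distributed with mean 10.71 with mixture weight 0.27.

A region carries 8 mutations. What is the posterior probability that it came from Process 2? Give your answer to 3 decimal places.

0.214

Posterior ∝ prior × likelihood, so P(k | x) ∝ π_k f_k(x); normalise over all components.
Evaluate each component's likelihood at the observed value:
  f_1 = 0.130393
  f_2 = 0.09583
Weight by the priors:
  π_1·f_1 = 0.73 × 0.130393 = 0.0951868
  π_2·f_2 = 0.27 × 0.09583 = 0.0258741
Normaliser: 0.0951868 + 0.0258741 = 0.121061
Responsibility of Process 2: 0.0258741 / 0.121061 ≈ 0.214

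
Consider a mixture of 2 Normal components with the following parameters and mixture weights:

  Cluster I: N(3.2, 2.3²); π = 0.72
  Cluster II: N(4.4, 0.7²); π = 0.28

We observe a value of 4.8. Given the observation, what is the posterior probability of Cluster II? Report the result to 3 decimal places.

By Bayes' theorem, P(k | x) = π_k f_k(x) / Σ_j π_j f_j(x).
Evaluate each component's likelihood at the observed value:
  f_I = (1/(2.3·√(2π)))·exp(−(4.8−3.2)²/(2·2.3²)) = 0.173453·exp(-0.24197) = 0.136175
  f_II = (1/(0.7·√(2π)))·exp(−(4.8−4.4)²/(2·0.7²)) = 0.569918·exp(-0.16327) = 0.484068
Multiply by the mixture weights:
  π_I·f_I = 0.72 × 0.136175 = 0.0980461
  π_II·f_II = 0.28 × 0.484068 = 0.135539
Evidence: 0.0980461 + 0.135539 = 0.233585
Responsibility of Cluster II: 0.135539 / 0.233585 ≈ 0.580

0.580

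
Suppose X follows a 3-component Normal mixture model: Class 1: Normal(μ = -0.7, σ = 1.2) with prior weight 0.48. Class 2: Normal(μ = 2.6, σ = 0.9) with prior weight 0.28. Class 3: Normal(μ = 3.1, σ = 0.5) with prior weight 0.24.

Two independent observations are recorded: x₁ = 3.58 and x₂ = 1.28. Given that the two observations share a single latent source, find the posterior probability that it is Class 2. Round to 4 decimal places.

Apply Bayes' rule: the posterior for each component is proportional to its prior times its likelihood at x.
Since both observations come from the same component, the likelihood for component k is f_k(x₁)·f_k(x₂).
  p_1 = [0.000574612] × [0.0852208] = 4.89689e-05
  p_2 = [0.245019] × [0.151203] = 0.0370476
  p_3 = [0.503289] × [0.00105883] = 0.000532897
Prior × likelihood for each component:
  P(Z=1)·p_1 = 0.48 × 4.89689e-05 = 2.35051e-05
  P(Z=2)·p_2 = 0.28 × 0.0370476 = 0.0103733
  P(Z=3)·p_3 = 0.24 × 0.000532897 = 0.000127895
Normaliser: 2.35051e-05 + 0.0103733 + 0.000127895 = 0.0105247
P(Class 2 | data) = 0.0103733 / 0.0105247 ≈ 0.9856

0.9856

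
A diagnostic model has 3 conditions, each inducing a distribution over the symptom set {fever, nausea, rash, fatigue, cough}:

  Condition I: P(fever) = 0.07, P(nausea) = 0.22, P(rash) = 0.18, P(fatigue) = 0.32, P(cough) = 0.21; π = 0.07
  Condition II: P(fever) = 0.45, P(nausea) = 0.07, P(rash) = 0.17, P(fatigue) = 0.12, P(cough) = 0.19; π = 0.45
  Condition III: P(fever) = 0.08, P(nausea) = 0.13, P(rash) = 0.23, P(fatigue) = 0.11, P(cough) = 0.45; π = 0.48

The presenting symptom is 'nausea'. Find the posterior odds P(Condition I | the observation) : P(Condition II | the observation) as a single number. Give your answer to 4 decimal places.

0.4889

Posterior odds = (w_i f_i(x)) / (w_j f_j(x)); the normalising sum cancels.
Component likelihoods at x = 'nausea':
  L_I = 0.22
  L_II = 0.07
  L_III = 0.13
0.0154 / 0.0315 ≈ 0.4889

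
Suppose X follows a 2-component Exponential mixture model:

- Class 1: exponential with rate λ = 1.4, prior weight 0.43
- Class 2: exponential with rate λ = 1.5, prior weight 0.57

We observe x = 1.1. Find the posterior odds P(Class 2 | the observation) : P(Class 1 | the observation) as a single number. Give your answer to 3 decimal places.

1.272

Since P(k|x) ∝ π_k f_k(x), the posterior odds are π_i f_i(x) / (π_j f_j(x)).
Evaluate each component's likelihood at the observed value:
  p_1 = 1.4·e^(−1.4·1.1) = 1.4·e^(−1.5400) = 0.300134
  p_2 = 1.5·e^(−1.5·1.1) = 1.5·e^(−1.6500) = 0.288075
Posterior odds = (π_2·p_2) / (π_1·p_1) = (0.57·0.288075) / (0.43·0.300134) = 0.164203 / 0.129057 ≈ 1.272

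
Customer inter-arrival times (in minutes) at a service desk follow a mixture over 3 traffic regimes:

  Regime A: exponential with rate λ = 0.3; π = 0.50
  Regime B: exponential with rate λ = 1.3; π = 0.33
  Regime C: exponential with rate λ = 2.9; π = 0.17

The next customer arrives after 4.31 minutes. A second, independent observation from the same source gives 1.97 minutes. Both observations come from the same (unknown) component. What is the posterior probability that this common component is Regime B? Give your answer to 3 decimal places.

0.023

P(component k | x) = P(Z=k)·f_k(x) / marginal(x), where marginal(x) = Σ_j P(Z=j)·f_j(x).
Since both observations come from the same component, the likelihood for component k is f_k(x₁)·f_k(x₂).
  L_A = [0.3·e^(−0.3·4.31) = 0.3·e^(−1.2930) = 0.0823339] × [0.166132] = 0.0136783
  L_B = [1.3·e^(−1.3·4.31) = 1.3·e^(−5.6030) = 0.00479282] × [0.100396] = 0.000481179
  L_C = [2.9·e^(−2.9·4.31) = 2.9·e^(−12.4990) = 1.08181e-05] × [0.00957797] = 1.03616e-07
Unnormalised posteriors:
  P(Z=A)·L_A = 0.50 × 0.0136783 = 0.00683914
  P(Z=B)·L_B = 0.33 × 0.000481179 = 0.000158789
  P(Z=C)·L_C = 0.17 × 1.03616e-07 = 1.76146e-08
Sum: 0.00683914 + 0.000158789 + 1.76146e-08 = 0.00699795
P(Regime B | x₁,x₂) = 0.000158789 / 0.00699795 ≈ 0.023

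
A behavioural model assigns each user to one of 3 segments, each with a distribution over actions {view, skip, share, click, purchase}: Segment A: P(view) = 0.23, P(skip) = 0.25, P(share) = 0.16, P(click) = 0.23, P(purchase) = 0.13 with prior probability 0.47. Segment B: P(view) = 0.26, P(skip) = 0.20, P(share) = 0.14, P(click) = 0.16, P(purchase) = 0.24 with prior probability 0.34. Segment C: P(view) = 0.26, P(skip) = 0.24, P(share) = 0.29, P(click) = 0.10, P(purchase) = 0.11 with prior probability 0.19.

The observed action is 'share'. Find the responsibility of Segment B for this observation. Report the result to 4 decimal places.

0.2676

Apply Bayes' rule: the posterior for each component is proportional to its prior times its likelihood at x.
Categorical probabilities:
  L_A = P(share | comp) = 0.16
  L_B = P(share | comp) = 0.14
  L_C = P(share | comp) = 0.29
Weight by the priors:
  P(Z=A)·L_A = 0.47 × 0.16 = 0.0752
  P(Z=B)·L_B = 0.34 × 0.14 = 0.0476
  P(Z=C)·L_C = 0.19 × 0.29 = 0.0551
Marginal: 0.0752 + 0.0476 + 0.0551 = 0.1779
So the posterior for Segment B is 0.0476 / 0.1779 ≈ 0.2676.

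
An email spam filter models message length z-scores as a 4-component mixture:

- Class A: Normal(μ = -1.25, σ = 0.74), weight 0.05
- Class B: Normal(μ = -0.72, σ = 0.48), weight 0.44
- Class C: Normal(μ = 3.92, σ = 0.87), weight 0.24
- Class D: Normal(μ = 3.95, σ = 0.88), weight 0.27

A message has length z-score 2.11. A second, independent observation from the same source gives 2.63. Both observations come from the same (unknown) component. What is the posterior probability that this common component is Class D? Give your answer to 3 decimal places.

0.512

Posterior ∝ prior × likelihood, so P(k | x) ∝ π_k f_k(x); normalise over all components.
Since both observations come from the same component, the likelihood for component k is f_k(x₁)·f_k(x₂).
  f_A = [1.79829e-05] × [5.78034e-07] = 1.03947e-11
  f_B = [2.35205e-08] × [2.20138e-11] = 5.17774e-19
  f_C = [0.0526635] × [0.152748] = 0.00804426
  f_D = [0.0509426] × [0.147179] = 0.00749769
Weight by the priors:
  π_A·f_A = 0.05 × 1.03947e-11 = 5.19737e-13
  π_B·f_B = 0.44 × 5.17774e-19 = 2.27821e-19
  π_C·f_C = 0.24 × 0.00804426 = 0.00193062
  π_D·f_D = 0.27 × 0.00749769 = 0.00202438
Denominator: 5.19737e-13 + 2.27821e-19 + 0.00193062 + 0.00202438 = 0.003955
So the posterior for Class D is 0.00202438 / 0.003955 ≈ 0.512.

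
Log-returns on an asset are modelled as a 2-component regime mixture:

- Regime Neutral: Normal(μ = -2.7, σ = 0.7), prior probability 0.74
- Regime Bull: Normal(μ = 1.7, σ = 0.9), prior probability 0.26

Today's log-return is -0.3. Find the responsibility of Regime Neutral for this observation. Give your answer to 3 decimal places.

P(component k | x) = π_k·f_k(x) / marginal(x), where marginal(x) = Σ_j π_j·f_j(x).
Component likelihoods at x = -0.3:
  L_Neutral = (1/(0.7·√(2π)))·exp(−(-0.3−-2.7)²/(2·0.7²)) = 0.569918·exp(-5.87755) = 0.0015967
  L_Bull = (1/(0.9·√(2π)))·exp(−(-0.3−1.7)²/(2·0.9²)) = 0.443269·exp(-2.46914) = 0.0375263
Multiply by the mixture weights:
  π_Neutral·L_Neutral = 0.74 × 0.0015967 = 0.00118156
  π_Bull·L_Bull = 0.26 × 0.0375263 = 0.00975683
Marginal: 0.00118156 + 0.00975683 = 0.0109384
So the posterior for Regime Neutral is 0.00118156 / 0.0109384 ≈ 0.108.

0.108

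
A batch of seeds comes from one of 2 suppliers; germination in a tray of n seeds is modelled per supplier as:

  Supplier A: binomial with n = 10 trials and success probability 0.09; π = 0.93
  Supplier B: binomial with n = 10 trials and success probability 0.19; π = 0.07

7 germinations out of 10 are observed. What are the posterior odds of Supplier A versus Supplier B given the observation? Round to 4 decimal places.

0.1008

Posterior odds = (π_i f_i(x)) / (π_j f_j(x)); the normalising sum cancels.
Binomial probabilities:
  p_A = 4.32517e-06
  p_B = 0.000570048
Odds = (0.93/0.07) × (4.32517e-06/0.000570048) = 13.2857 × 0.00758737 ≈ 0.1008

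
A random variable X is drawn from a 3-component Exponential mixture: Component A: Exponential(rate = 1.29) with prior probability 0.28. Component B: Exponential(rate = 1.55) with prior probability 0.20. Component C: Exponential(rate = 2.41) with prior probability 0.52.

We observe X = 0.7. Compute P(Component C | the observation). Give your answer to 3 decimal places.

Posterior ∝ prior × likelihood, so P(k | x) ∝ π_k f_k(x); normalise over all components.
Exponential densities:
  f_A = 0.522904
  f_B = 0.523748
  f_C = 0.446028
Multiply by the mixture weights:
  π_A·f_A = 0.28 × 0.522904 = 0.146413
  π_B·f_B = 0.20 × 0.523748 = 0.10475
  π_C·f_C = 0.52 × 0.446028 = 0.231935
Sum: 0.146413 + 0.10475 + 0.231935 = 0.483097
P(Component C | 0.7) = 0.231935 / 0.483097 ≈ 0.480

0.480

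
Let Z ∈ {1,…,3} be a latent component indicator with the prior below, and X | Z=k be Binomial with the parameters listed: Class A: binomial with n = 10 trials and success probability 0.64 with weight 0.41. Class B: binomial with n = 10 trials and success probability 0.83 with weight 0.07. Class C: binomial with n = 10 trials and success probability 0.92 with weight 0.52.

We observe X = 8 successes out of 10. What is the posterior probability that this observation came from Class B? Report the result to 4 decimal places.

P(component k | x) = π_k·f_k(x) / marginal(x), where marginal(x) = Σ_j π_j·f_j(x).
Evaluate each component's likelihood at the observed value:
  f_A = 0.164156
  f_B = 0.292911
  f_C = 0.147807
Multiply by the mixture weights:
  π_A·f_A = 0.41 × 0.164156 = 0.067304
  π_B·f_B = 0.07 × 0.292911 = 0.0205037
  π_C·f_C = 0.52 × 0.147807 = 0.0768597
Marginal: 0.067304 + 0.0205037 + 0.0768597 = 0.164667
P(Class B | data) = 0.0205037 / 0.164667 ≈ 0.1245

0.1245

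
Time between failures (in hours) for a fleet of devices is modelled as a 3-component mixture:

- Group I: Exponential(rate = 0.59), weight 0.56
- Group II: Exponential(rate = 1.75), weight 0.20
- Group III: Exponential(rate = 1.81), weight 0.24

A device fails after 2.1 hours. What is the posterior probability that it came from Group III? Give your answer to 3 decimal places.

0.085

P(component k | x) = π_k·f_k(x) / marginal(x), where marginal(x) = Σ_j π_j·f_j(x).
Component likelihoods at x = 2.1 hours:
  p_I = 0.170908
  p_II = 0.0443615
  p_III = 0.0404506
Multiply by the mixture weights:
  π_I·p_I = 0.56 × 0.170908 = 0.0957082
  π_II·p_II = 0.20 × 0.0443615 = 0.00887229
  π_III·p_III = 0.24 × 0.0404506 = 0.00970815
Denominator: 0.0957082 + 0.00887229 + 0.00970815 = 0.114289
P(Group III | x) = 0.00970815 / 0.114289 ≈ 0.085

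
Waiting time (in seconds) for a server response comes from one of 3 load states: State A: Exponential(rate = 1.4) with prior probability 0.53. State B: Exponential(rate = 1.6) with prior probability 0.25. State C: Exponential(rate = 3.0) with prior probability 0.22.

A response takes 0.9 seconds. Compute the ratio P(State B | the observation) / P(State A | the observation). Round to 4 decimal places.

Posterior odds = (P(Z=i) f_i(x)) / (P(Z=j) f_j(x)); the normalising sum cancels.
Component likelihoods at x = 0.9 seconds:
  L_A = 0.397116
  L_B = 0.379084
  L_C = 0.201617
Posterior odds = (P(Z=B)·L_B) / (P(Z=A)·L_A) = (0.25·0.379084) / (0.53·0.397116) = 0.0947711 / 0.210471 ≈ 0.4503

0.4503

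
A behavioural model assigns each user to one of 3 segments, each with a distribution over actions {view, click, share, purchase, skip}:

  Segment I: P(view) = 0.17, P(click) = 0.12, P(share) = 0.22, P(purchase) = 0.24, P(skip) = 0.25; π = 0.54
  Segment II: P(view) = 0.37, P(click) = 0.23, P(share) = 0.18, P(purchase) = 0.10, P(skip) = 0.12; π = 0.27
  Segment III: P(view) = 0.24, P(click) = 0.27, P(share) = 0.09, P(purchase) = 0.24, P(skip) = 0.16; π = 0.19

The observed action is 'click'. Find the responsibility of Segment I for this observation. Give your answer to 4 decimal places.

Apply Bayes' rule: the posterior for each component is proportional to its prior times its likelihood at x.
Component likelihoods at x = 'click':
  L_I = P(click | comp) = 0.12
  L_II = P(click | comp) = 0.23
  L_III = P(click | comp) = 0.27
Weight by the priors:
  w_I·L_I = 0.54 × 0.12 = 0.0648
  w_II·L_II = 0.27 × 0.23 = 0.0621
  w_III·L_III = 0.19 × 0.27 = 0.0513
Sum: 0.0648 + 0.0621 + 0.0513 = 0.1782
So the posterior for Segment I is 0.0648 / 0.1782 ≈ 0.3636.

0.3636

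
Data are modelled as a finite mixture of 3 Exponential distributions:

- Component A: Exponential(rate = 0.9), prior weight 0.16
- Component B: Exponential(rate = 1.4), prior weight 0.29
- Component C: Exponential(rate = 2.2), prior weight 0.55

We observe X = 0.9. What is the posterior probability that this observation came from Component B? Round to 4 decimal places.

Posterior ∝ prior × likelihood, so P(k | x) ∝ π_k f_k(x); normalise over all components.
Exponential densities:
  p_A = 0.400372
  p_B = 0.397116
  p_C = 0.303752
Unnormalised posteriors:
  π_A·p_A = 0.16 × 0.400372 = 0.0640596
  π_B·p_B = 0.29 × 0.397116 = 0.115164
  π_C·p_C = 0.55 × 0.303752 = 0.167064
Denominator: 0.0640596 + 0.115164 + 0.167064 = 0.346287
P(Component B | data) = 0.115164 / 0.346287 ≈ 0.3326

0.3326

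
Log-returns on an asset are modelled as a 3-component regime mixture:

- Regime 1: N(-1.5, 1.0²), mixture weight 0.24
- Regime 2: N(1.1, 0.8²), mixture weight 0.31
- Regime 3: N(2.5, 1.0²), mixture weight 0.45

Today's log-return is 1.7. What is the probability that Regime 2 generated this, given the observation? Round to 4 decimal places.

0.4712

The responsibility of component k is π_k f_k(x) divided by Σ_j π_j f_j(x).
Evaluate each component's likelihood at the observed value:
  f_1 = (1/(1.0·√(2π)))·exp(−(1.7−-1.5)²/(2·1.0²)) = 0.398942·exp(-5.12000) = 0.00238409
  f_2 = (1/(0.8·√(2π)))·exp(−(1.7−1.1)²/(2·0.8²)) = 0.498678·exp(-0.28125) = 0.376422
  f_3 = (1/(1.0·√(2π)))·exp(−(1.7−2.5)²/(2·1.0²)) = 0.398942·exp(-0.32000) = 0.289692
Multiply by the mixture weights:
  π_1·f_1 = 0.24 × 0.00238409 = 0.000572181
  π_2·f_2 = 0.31 × 0.376422 = 0.116691
  π_3·f_3 = 0.45 × 0.289692 = 0.130361
Denominator: 0.000572181 + 0.116691 + 0.130361 = 0.247624
Responsibility of Regime 2: 0.116691 / 0.247624 ≈ 0.4712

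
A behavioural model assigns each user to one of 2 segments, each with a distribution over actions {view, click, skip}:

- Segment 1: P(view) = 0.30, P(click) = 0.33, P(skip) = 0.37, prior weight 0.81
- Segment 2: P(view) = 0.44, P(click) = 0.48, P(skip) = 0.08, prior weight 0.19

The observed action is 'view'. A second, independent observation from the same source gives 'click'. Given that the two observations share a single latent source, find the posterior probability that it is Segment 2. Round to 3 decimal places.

The responsibility of component k is π_k f_k(x) divided by Σ_j π_j f_j(x).
Since both observations come from the same component, the likelihood for component k is f_k(x₁)·f_k(x₂).
  f_1 = [P(view | comp) = 0.30] × [0.33] = 0.099
  f_2 = [P(view | comp) = 0.44] × [0.48] = 0.2112
Weight by the priors:
  π_1·f_1 = 0.81 × 0.099 = 0.08019
  π_2·f_2 = 0.19 × 0.2112 = 0.040128
Evidence: 0.08019 + 0.040128 = 0.120318
P(Segment 2 | x₁, x₂) ≈ 0.334

0.334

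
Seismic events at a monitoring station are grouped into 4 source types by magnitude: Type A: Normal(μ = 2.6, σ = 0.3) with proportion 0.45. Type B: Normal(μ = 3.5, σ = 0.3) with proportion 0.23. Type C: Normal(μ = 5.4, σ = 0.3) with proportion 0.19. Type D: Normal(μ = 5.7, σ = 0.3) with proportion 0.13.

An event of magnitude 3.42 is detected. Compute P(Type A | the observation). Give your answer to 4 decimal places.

Posterior ∝ prior × likelihood, so P(k | x) ∝ π_k f_k(x); normalise over all components.
Evaluate each component's likelihood at the observed value:
  L_A = 0.0317291
  L_B = 1.28336
  L_C = 4.62227e-10
  L_D = 3.81385e-13
Weight by the priors:
  π_A·L_A = 0.45 × 0.0317291 = 0.0142781
  π_B·L_B = 0.23 × 1.28336 = 0.295172
  π_C·L_C = 0.19 × 4.62227e-10 = 8.78231e-11
  π_D·L_D = 0.13 × 3.81385e-13 = 4.95801e-14
Denominator: 0.0142781 + 0.295172 + 8.78231e-11 + 4.95801e-14 = 0.30945
Responsibility of Type A: 0.0142781 / 0.30945 ≈ 0.0461

0.0461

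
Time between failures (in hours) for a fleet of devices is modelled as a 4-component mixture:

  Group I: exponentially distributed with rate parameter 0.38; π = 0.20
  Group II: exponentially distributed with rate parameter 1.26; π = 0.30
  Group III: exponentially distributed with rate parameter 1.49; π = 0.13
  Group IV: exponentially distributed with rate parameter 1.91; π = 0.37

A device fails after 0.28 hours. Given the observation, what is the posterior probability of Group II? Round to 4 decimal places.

By Bayes' theorem, P(k | x) = w_k f_k(x) / Σ_j w_j f_j(x).
Exponential densities:
  f_I = 0.341645
  f_II = 0.885424
  f_III = 0.981745
  f_IV = 1.11885
Multiply by the mixture weights:
  w_I·f_I = 0.20 × 0.341645 = 0.0683289
  w_II·f_II = 0.30 × 0.885424 = 0.265627
  w_III·f_III = 0.13 × 0.981745 = 0.127627
  w_IV·f_IV = 0.37 × 1.11885 = 0.413975
Marginal: 0.0683289 + 0.265627 + 0.127627 + 0.413975 = 0.875558
So the posterior for Group II is 0.265627 / 0.875558 ≈ 0.3034.

0.3034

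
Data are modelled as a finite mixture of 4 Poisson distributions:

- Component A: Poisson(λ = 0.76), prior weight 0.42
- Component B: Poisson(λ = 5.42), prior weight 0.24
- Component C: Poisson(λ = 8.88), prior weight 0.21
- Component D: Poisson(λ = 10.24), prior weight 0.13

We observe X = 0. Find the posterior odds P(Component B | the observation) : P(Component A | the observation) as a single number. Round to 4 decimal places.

0.0054

The posterior odds equal the prior odds times the likelihood ratio: (w_i/w_j)·(f_i(x)/f_j(x)).
Poisson probabilities:
  L_A = 0.467666
  L_B = 0.00442715
  L_C = 0.000139144
  L_D = 3.57128e-05
Posterior odds = (w_B·L_B) / (w_A·L_A) = (0.24·0.00442715) / (0.42·0.467666) = 0.00106252 / 0.19642 ≈ 0.0054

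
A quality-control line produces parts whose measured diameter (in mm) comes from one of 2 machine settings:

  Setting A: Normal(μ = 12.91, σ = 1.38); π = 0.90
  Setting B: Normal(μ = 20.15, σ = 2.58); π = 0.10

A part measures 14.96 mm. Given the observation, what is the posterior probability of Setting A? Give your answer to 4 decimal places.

0.9769

The responsibility of component k is π_k f_k(x) divided by Σ_j π_j f_j(x).
Component likelihoods at x = 14.96 mm:
  L_A = 0.0959059
  L_B = 0.0204443
Weight by the priors:
  π_A·L_A = 0.90 × 0.0959059 = 0.0863153
  π_B·L_B = 0.10 × 0.0204443 = 0.00204443
Denominator: 0.0863153 + 0.00204443 = 0.0883597
P(Setting A | x) = 0.0863153 / 0.0883597 ≈ 0.9769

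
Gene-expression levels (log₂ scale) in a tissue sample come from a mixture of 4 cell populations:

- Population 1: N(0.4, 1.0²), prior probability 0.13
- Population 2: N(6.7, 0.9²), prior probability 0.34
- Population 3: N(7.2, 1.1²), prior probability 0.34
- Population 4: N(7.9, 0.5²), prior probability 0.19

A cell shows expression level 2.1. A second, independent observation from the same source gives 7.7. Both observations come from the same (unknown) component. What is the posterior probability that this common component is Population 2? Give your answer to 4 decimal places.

0.0812

Apply Bayes' rule: the posterior for each component is proportional to its prior times its likelihood at x.
Since both observations come from the same component, the likelihood for component k is f_k(x₁)·f_k(x₂).
  L_1 = [0.0940491] × [1.06938e-12] = 1.00575e-13
  L_2 = [9.41957e-07] × [0.239103] = 2.25224e-07
  L_3 = [7.7938e-06] × [0.327079] = 2.54918e-06
  L_4 = [4.81512e-30] × [0.73654] = 3.54653e-30
Weight by the priors:
  P(Z=1)·L_1 = 0.13 × 1.00575e-13 = 1.30747e-14
  P(Z=2)·L_2 = 0.34 × 2.25224e-07 = 7.65763e-08
  P(Z=3)·L_3 = 0.34 × 2.54918e-06 = 8.66723e-07
  P(Z=4)·L_4 = 0.19 × 3.54653e-30 = 6.73841e-31
Evidence: 1.30747e-14 + 7.65763e-08 + 8.66723e-07 + 6.73841e-31 = 9.43299e-07
P(Population 2 | x) ≈ 0.0812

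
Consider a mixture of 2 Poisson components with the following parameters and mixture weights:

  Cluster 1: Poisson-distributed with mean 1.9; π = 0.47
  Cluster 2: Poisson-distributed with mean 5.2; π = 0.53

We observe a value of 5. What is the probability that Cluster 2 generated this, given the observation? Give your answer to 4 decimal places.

0.8646

Posterior ∝ prior × likelihood, so P(k | x) ∝ π_k f_k(x); normalise over all components.
Evaluate each component's likelihood at the observed value:
  p_1 = 0.0308622
  p_2 = 0.174785
Weight by the priors:
  π_1·p_1 = 0.47 × 0.0308622 = 0.0145052
  π_2·p_2 = 0.53 × 0.174785 = 0.0926361
Denominator: 0.0145052 + 0.0926361 = 0.107141
P(Cluster 2 | x) = 0.0926361 / 0.107141 ≈ 0.8646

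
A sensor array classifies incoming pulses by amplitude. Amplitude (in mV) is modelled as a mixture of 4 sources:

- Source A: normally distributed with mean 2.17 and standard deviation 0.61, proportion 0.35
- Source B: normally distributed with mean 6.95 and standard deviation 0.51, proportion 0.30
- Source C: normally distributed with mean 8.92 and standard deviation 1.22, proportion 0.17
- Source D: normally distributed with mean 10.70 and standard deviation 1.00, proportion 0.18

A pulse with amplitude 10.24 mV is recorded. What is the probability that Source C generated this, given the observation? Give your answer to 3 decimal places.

0.324

By Bayes' theorem, P(k | x) = P(Z=k) f_k(x) / Σ_j P(Z=j) f_j(x).
Evaluate each component's likelihood at the observed value:
  p_A = 6.4639e-39
  p_B = 7.18994e-10
  p_C = 0.182115
  p_D = 0.35889
Unnormalised posteriors:
  P(Z=A)·p_A = 0.35 × 6.4639e-39 = 2.26237e-39
  P(Z=B)·p_B = 0.30 × 7.18994e-10 = 2.15698e-10
  P(Z=C)·p_C = 0.17 × 0.182115 = 0.0309596
  P(Z=D)·p_D = 0.18 × 0.35889 = 0.0646003
Marginal: 2.26237e-39 + 2.15698e-10 + 0.0309596 + 0.0646003 = 0.0955598
Responsibility of Source C: 0.0309596 / 0.0955598 ≈ 0.324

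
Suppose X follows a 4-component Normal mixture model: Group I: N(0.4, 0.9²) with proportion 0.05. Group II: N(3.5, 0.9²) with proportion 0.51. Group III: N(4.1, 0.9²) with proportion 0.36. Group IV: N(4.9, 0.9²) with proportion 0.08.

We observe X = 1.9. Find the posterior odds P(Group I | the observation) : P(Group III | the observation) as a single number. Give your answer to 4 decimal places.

The posterior odds equal the prior odds times the likelihood ratio: (π_i/π_j)·(f_i(x)/f_j(x)).
Component likelihoods at x = 1.9:
  L_I = 0.11053
  L_II = 0.0912799
  L_III = 0.0223432
  L_IV = 0.00171364
Odds = (0.05/0.36) × (0.11053/0.0223432) = 0.138889 × 4.94692 ≈ 0.6871

0.6871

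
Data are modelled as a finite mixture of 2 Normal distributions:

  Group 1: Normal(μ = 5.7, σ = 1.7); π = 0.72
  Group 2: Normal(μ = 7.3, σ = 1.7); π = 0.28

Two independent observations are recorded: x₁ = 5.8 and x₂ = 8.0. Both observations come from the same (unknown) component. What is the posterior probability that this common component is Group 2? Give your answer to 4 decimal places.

0.3772

By Bayes' theorem, P(k | x) = π_k f_k(x) / Σ_j π_j f_j(x).
Since both observations come from the same component, the likelihood for component k is f_k(x₁)·f_k(x₂).
  p_1 = [0.234266] × [0.0939689] = 0.0220137
  p_2 = [0.159002] × [0.215598] = 0.0342804
Prior × likelihood for each component:
  π_1·p_1 = 0.72 × 0.0220137 = 0.0158499
  π_2·p_2 = 0.28 × 0.0342804 = 0.00959851
Normaliser: 0.0158499 + 0.00959851 = 0.0254484
Responsibility of Group 2: 0.00959851 / 0.0254484 ≈ 0.3772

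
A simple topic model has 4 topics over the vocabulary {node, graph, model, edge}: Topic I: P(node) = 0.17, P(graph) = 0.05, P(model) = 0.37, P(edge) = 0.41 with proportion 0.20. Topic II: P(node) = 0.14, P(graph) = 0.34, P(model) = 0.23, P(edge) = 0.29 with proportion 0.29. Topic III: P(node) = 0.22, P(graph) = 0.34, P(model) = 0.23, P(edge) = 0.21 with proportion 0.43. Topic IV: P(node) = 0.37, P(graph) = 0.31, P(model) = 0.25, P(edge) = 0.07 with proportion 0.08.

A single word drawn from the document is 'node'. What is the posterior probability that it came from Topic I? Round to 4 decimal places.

By Bayes' theorem, P(k | x) = P(Z=k) f_k(x) / Σ_j P(Z=j) f_j(x).
Evaluate each component's likelihood at the observed value:
  p_I = 0.17
  p_II = 0.14
  p_III = 0.22
  p_IV = 0.37
Multiply by the mixture weights:
  P(Z=I)·p_I = 0.20 × 0.17 = 0.034
  P(Z=II)·p_II = 0.29 × 0.14 = 0.0406
  P(Z=III)·p_III = 0.43 × 0.22 = 0.0946
  P(Z=IV)·p_IV = 0.08 × 0.37 = 0.0296
Marginal: 0.034 + 0.0406 + 0.0946 + 0.0296 = 0.1988
P(Topic I | data) ≈ 0.1710

0.1710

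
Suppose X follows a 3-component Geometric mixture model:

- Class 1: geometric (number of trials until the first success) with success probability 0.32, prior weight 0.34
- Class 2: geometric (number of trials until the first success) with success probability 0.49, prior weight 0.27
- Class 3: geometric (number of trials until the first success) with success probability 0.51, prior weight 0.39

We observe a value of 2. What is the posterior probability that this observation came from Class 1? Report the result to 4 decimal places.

By Bayes' theorem, P(k | x) = w_k f_k(x) / Σ_j w_j f_j(x).
Evaluate each component's likelihood at the observed value:
  f_1 = 0.32·(1−0.32)^1 = 0.32·0.68 = 0.2176
  f_2 = 0.49·(1−0.49)^1 = 0.49·0.51 = 0.2499
  f_3 = 0.51·(1−0.51)^1 = 0.51·0.49 = 0.2499
Unnormalised posteriors:
  w_1·f_1 = 0.34 × 0.2176 = 0.073984
  w_2·f_2 = 0.27 × 0.2499 = 0.067473
  w_3·f_3 = 0.39 × 0.2499 = 0.097461
Normaliser: 0.073984 + 0.067473 + 0.097461 = 0.238918
P(Class 1 | x) = 0.073984 / 0.238918 ≈ 0.3097

0.3097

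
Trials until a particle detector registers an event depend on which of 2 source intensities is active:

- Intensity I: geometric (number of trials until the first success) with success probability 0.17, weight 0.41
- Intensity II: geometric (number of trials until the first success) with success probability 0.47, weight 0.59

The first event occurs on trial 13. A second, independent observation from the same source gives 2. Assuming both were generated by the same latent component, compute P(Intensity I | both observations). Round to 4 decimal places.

The responsibility of component k is P(Z=k) f_k(x) divided by Σ_j P(Z=j) f_j(x).
Since both observations come from the same component, the likelihood for component k is f_k(x₁)·f_k(x₂).
  L_I = [0.17·(1−0.17)^12 = 0.17·0.10689 = 0.0181713] × [0.1411] = 0.00256397
  L_II = [0.47·(1−0.47)^12 = 0.47·0.000491259 = 0.000230892] × [0.2491] = 5.75151e-05
Weight by the priors:
  P(Z=I)·L_I = 0.41 × 0.00256397 = 0.00105123
  P(Z=II)·L_II = 0.59 × 5.75151e-05 = 3.39339e-05
Denominator: 0.00105123 + 3.39339e-05 = 0.00108516
Responsibility of Intensity I: 0.00105123 / 0.00108516 ≈ 0.9687

0.9687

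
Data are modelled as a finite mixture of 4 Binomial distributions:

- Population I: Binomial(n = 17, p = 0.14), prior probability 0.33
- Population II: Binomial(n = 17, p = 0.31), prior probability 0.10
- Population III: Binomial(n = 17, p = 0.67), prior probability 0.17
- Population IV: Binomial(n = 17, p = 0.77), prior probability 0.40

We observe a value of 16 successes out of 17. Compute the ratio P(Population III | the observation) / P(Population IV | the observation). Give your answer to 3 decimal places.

Since P(k|x) ∝ π_k f_k(x), the posterior odds are π_i f_i(x) / (π_j f_j(x)).
Component likelihoods at x = 16 successes out of 17:
  L_I = C(17,16)·0.14^16·0.86^1 = 17·2.17795e-14·0.86 = 3.18417e-13
  L_II = C(17,16)·0.31^16·0.69^1 = 17·7.27423e-09·0.69 = 8.53267e-08
  L_III = C(17,16)·0.67^16·0.33^1 = 17·0.00164891·0.33 = 0.00925038
  L_IV = C(17,16)·0.77^16·0.23^1 = 17·0.0152704·0.23 = 0.0597074
Odds = (0.17/0.40) × (0.00925038/0.0597074) = 0.425 × 0.154929 ≈ 0.066

0.066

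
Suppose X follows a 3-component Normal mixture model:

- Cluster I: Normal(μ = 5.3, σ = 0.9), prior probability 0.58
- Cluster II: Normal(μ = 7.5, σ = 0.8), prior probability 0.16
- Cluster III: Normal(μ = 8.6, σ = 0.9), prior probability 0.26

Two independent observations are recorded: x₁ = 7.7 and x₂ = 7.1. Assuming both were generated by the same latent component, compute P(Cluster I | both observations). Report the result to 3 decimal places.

The responsibility of component k is w_k f_k(x) divided by Σ_j w_j f_j(x).
Since both observations come from the same component, the likelihood for component k is f_k(x₁)·f_k(x₂).
  p_I = [0.0126622] × [0.05999] = 0.000759605
  p_II = [0.483335] × [0.440082] = 0.212707
  p_III = [0.268856] × [0.11053] = 0.0297167
Weight by the priors:
  w_I·p_I = 0.58 × 0.000759605 = 0.000440571
  w_II·p_II = 0.16 × 0.212707 = 0.0340331
  w_III·p_III = 0.26 × 0.0297167 = 0.00772635
Denominator: 0.000440571 + 0.0340331 + 0.00772635 = 0.0422
So the posterior for Cluster I is 0.000440571 / 0.0422 ≈ 0.010.

0.010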